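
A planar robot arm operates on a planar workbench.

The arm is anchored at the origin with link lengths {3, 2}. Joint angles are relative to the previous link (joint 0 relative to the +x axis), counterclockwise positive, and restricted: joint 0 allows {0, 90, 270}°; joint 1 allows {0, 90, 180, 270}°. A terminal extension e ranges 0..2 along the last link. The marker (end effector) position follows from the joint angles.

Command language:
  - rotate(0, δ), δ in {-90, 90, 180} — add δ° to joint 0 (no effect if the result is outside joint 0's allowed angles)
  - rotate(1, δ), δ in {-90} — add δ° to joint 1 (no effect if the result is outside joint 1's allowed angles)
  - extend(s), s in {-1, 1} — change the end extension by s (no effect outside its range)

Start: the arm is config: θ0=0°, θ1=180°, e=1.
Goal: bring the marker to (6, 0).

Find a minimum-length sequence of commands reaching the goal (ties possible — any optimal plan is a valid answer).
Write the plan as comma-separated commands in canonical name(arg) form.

start: config: θ0=0°, θ1=180°, e=1
1. rotate(1, -90) → config: θ0=0°, θ1=90°, e=1
2. rotate(1, -90) → config: θ0=0°, θ1=0°, e=1
nothing shorter than 2 reaches the goal.

rotate(1, -90), rotate(1, -90)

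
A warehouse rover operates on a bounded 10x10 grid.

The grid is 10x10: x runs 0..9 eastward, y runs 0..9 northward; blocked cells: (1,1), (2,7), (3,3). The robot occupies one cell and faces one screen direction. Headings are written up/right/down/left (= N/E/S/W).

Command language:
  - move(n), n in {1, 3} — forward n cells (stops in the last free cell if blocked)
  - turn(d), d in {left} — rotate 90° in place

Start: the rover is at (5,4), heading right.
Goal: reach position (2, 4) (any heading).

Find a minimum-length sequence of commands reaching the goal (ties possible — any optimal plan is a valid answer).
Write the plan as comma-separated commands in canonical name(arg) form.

t0: at (5,4), heading right
t=1 turn(left) ⇒ at (5,4), heading up
t=2 turn(left) ⇒ at (5,4), heading left
t=3 move(3) ⇒ at (2,4), heading left
shorter routes all fall short; 3 is best.

turn(left), turn(left), move(3)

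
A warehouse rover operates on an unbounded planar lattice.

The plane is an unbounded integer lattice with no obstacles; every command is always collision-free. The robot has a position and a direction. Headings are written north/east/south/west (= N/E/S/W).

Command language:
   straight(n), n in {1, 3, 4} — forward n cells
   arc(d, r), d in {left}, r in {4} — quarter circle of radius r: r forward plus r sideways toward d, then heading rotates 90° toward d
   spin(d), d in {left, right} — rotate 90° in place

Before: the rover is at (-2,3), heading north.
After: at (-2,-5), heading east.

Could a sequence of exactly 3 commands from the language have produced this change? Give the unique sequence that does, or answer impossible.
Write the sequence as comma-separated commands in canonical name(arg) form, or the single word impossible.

key: cell and facing (now E) both changed — the 3 commands mix motion and turning
start: at (-2,3), heading north
step 1 (spin(left)): at (-2,3), heading west
step 2 (arc(left, 4)): at (-6,-1), heading south
step 3 (arc(left, 4)): at (-2,-5), heading east
all 216 alternatives checked — unique.

spin(left), arc(left, 4), arc(left, 4)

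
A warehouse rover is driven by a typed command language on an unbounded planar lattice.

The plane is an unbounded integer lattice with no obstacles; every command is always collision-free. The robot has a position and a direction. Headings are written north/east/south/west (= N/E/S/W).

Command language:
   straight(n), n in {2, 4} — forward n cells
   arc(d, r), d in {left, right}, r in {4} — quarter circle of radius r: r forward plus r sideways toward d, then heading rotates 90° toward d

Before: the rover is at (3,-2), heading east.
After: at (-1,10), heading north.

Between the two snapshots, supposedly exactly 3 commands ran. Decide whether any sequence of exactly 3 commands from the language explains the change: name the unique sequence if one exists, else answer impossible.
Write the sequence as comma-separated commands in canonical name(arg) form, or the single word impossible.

arc(left, 4), arc(left, 4), arc(right, 4)

key: position moved to (-1,10) AND the heading swung to N — translation plus rotation needed
from: at (3,-2), heading east
1. arc(left, 4) → at (7,2), heading north
2. arc(left, 4) → at (3,6), heading west
3. arc(right, 4) → at (-1,10), heading north
no other 3-command option fits: unique.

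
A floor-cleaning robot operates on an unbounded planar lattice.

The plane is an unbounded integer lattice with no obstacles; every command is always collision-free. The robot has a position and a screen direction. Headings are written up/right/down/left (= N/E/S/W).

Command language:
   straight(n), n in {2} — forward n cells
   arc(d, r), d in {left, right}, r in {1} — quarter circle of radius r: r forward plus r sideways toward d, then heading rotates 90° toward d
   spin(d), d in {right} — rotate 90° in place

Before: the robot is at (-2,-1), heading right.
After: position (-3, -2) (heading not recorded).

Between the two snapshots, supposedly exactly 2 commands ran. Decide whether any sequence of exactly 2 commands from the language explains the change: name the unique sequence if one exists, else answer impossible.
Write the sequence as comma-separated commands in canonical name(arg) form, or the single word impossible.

key: running arc(right, 1) before spin(right) would end elsewhere — order is forced
from: at (-2,-1), heading right
[1] after spin(right): at (-2,-1), heading down
[2] after arc(right, 1): at (-3,-2), heading left
no other 2-command option fits: unique.

spin(right), arc(right, 1)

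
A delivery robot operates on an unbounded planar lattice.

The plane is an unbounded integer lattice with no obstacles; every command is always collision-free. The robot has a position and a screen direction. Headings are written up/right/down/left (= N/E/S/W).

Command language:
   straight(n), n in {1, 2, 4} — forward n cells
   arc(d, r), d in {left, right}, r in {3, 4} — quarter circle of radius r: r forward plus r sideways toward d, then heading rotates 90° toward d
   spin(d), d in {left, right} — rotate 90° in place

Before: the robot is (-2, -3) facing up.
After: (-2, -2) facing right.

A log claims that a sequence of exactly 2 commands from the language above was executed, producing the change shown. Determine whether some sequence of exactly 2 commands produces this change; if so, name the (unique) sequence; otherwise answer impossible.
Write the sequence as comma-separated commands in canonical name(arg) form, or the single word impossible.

key: cell and facing (now E) both changed — the 2 commands mix motion and turning
initial: (-2, -3) facing up
step 1 (straight(1)): (-2, -2) facing up
step 2 (spin(right)): (-2, -2) facing right
no rival 2-sequence matches.

straight(1), spin(right)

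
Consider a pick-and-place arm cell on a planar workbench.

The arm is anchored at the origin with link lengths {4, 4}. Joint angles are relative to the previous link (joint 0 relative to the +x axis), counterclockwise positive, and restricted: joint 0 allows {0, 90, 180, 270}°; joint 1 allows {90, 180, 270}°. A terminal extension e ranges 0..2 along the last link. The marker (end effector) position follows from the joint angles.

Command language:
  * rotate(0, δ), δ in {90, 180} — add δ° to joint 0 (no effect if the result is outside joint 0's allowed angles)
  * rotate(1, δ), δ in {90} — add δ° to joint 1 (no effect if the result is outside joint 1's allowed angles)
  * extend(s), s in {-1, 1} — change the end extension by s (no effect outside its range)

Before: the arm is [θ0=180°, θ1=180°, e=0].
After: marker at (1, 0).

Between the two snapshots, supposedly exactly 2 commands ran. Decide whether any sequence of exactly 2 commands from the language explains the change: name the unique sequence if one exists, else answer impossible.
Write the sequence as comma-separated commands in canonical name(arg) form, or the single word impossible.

key: order matters: swapping extend(-1) and extend(1) lands elsewhere
from: [θ0=180°, θ1=180°, e=0]
[1] after extend(-1): [θ0=180°, θ1=180°, e=0]
[2] after extend(1): [θ0=180°, θ1=180°, e=1]
no other 2-command option fits: unique.

extend(-1), extend(1)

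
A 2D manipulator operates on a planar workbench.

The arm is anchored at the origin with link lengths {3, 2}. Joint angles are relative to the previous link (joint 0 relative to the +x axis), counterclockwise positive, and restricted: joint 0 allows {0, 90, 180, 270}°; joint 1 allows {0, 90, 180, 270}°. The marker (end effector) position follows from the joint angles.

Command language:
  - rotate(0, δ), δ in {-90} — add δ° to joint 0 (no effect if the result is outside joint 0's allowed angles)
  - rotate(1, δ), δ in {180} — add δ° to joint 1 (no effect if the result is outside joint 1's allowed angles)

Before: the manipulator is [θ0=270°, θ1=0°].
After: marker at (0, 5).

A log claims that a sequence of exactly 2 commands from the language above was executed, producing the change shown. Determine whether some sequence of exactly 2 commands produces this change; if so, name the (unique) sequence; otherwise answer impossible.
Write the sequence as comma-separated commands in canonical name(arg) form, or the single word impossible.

rotate(0, -90), rotate(0, -90)

from: [θ0=270°, θ1=0°]
1. rotate(0, -90) → [θ0=180°, θ1=0°]
2. rotate(0, -90) → [θ0=90°, θ1=0°]
uniquely the one of 4 2-step routes that fits.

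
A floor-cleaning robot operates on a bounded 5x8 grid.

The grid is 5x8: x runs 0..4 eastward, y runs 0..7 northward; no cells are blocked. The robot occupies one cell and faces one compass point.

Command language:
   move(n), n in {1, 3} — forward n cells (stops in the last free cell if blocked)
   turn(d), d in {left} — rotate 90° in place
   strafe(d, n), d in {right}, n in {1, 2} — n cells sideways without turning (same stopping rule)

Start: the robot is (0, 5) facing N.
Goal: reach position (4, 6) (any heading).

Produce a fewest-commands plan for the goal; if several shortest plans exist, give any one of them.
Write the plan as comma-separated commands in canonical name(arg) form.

start: (0, 5) facing N
[1] after move(1): (0, 6) facing N
[2] after strafe(right, 2): (2, 6) facing N
[3] after strafe(right, 2): (4, 6) facing N
minimal: 3 command(s), checked below 3.

move(1), strafe(right, 2), strafe(right, 2)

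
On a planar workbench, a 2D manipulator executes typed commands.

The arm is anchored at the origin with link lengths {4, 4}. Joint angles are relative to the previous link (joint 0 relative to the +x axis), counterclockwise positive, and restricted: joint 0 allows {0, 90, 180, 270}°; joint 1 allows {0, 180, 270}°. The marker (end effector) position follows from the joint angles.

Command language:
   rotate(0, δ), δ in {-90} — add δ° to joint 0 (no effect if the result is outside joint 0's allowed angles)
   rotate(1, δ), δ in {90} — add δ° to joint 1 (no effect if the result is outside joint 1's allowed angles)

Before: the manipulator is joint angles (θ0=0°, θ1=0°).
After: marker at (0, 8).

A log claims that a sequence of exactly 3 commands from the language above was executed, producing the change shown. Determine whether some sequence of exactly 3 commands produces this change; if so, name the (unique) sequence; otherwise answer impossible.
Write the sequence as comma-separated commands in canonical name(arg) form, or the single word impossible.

rotate(0, -90), rotate(0, -90), rotate(0, -90)

initial: joint angles (θ0=0°, θ1=0°)
[1] after rotate(0, -90): joint angles (θ0=270°, θ1=0°)
[2] after rotate(0, -90): joint angles (θ0=180°, θ1=0°)
[3] after rotate(0, -90): joint angles (θ0=90°, θ1=0°)
all 8 alternatives checked — unique.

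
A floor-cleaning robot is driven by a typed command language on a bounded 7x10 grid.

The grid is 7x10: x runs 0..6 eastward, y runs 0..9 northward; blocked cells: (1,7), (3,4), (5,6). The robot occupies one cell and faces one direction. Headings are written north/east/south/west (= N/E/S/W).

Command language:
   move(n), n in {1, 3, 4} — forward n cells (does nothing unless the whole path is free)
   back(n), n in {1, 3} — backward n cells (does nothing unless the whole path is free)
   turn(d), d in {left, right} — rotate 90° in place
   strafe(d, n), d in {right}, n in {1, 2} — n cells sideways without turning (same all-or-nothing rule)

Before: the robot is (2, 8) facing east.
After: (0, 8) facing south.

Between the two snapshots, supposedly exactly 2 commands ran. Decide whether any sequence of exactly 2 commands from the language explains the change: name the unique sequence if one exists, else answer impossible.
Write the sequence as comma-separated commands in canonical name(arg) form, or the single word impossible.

turn(right), strafe(right, 2)

key: running strafe(right, 2) before turn(right) would end elsewhere — order is forced
t0: (2, 8) facing east
t=1 turn(right) ⇒ (2, 8) facing south
t=2 strafe(right, 2) ⇒ (0, 8) facing south
no rival 2-sequence matches.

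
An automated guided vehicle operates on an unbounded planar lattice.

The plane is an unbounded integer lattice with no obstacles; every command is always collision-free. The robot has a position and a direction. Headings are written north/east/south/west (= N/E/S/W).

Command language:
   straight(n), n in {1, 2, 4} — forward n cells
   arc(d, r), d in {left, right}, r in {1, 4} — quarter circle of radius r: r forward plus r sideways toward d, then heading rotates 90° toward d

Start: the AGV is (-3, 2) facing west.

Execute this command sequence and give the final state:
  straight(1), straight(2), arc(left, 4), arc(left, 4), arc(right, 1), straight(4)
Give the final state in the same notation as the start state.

from: (-3, 2) facing west
1. straight(1) → (-4, 2) facing west
2. straight(2) → (-6, 2) facing west
3. arc(left, 4) → (-10, -2) facing south
4. arc(left, 4) → (-6, -6) facing east
5. arc(right, 1) → (-5, -7) facing south
6. straight(4) → (-5, -11) facing south

(-5, -11) facing south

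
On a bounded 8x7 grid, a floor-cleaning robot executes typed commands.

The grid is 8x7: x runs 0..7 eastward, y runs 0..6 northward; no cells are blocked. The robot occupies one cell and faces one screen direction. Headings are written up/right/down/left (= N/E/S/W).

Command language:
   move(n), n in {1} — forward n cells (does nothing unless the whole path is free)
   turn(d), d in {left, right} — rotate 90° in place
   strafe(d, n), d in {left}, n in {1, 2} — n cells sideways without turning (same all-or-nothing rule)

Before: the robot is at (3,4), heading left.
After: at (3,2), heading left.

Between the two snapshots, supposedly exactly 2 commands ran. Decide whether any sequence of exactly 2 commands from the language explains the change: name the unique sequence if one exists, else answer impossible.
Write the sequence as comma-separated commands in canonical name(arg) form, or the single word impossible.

strafe(left, 1), strafe(left, 1)

key: heading stays W — no command in the sequence turns
t0: at (3,4), heading left
1. strafe(left, 1) → at (3,3), heading left
2. strafe(left, 1) → at (3,2), heading left
uniquely the one of 25 2-step routes that fits.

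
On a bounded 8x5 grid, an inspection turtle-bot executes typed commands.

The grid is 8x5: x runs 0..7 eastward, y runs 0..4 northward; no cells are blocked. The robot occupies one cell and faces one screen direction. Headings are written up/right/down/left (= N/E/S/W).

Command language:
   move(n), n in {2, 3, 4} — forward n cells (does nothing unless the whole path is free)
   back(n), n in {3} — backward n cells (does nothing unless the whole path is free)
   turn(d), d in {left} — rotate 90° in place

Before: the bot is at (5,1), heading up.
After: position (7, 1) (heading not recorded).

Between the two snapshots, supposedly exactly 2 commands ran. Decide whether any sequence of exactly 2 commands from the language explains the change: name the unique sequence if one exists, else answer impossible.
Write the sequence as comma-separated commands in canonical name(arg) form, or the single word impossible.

checked all 2-command options: none fits.

impossible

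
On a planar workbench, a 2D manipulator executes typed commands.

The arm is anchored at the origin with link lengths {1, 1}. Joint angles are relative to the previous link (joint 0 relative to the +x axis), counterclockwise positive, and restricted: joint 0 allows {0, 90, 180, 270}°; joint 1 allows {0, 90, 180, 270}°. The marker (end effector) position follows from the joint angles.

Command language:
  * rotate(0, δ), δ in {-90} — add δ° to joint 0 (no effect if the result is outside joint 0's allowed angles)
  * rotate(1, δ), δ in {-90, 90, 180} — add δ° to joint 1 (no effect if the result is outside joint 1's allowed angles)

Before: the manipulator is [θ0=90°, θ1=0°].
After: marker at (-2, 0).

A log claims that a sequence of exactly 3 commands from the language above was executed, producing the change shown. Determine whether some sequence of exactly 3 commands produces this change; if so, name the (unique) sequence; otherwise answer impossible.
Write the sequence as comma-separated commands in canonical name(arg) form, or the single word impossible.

rotate(0, -90), rotate(0, -90), rotate(0, -90)

start: [θ0=90°, θ1=0°]
t=1 rotate(0, -90) ⇒ [θ0=0°, θ1=0°]
t=2 rotate(0, -90) ⇒ [θ0=270°, θ1=0°]
t=3 rotate(0, -90) ⇒ [θ0=180°, θ1=0°]
no other 3-command option fits: unique.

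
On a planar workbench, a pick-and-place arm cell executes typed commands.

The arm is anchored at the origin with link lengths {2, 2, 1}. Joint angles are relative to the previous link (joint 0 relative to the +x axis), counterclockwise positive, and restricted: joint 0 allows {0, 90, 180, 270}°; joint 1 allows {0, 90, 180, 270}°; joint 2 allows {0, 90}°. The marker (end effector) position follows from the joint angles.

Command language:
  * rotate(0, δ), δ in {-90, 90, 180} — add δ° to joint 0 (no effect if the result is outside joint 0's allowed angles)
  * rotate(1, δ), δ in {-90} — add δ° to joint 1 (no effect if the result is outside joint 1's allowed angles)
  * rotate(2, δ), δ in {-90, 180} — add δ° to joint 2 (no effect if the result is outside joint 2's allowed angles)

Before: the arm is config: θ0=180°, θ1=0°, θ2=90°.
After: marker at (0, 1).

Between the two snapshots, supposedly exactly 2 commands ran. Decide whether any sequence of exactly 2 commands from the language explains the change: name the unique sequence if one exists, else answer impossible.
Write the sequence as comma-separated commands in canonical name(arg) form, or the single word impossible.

rotate(1, -90), rotate(1, -90)

from: config: θ0=180°, θ1=0°, θ2=90°
t=1 rotate(1, -90) ⇒ config: θ0=180°, θ1=270°, θ2=90°
t=2 rotate(1, -90) ⇒ config: θ0=180°, θ1=180°, θ2=90°
no rival 2-sequence matches.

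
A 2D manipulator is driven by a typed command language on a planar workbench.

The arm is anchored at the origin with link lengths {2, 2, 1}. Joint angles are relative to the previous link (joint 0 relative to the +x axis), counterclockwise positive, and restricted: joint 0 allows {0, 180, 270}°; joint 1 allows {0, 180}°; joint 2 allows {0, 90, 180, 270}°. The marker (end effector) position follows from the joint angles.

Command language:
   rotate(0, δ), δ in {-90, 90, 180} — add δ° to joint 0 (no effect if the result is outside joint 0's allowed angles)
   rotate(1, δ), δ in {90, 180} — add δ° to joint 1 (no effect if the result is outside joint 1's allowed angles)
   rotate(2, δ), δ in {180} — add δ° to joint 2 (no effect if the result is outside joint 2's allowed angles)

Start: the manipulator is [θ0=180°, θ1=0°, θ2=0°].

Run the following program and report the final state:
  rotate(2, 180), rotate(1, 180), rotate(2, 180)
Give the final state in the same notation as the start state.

t0: [θ0=180°, θ1=0°, θ2=0°]
t=1 rotate(2, 180) ⇒ [θ0=180°, θ1=0°, θ2=180°]
t=2 rotate(1, 180) ⇒ [θ0=180°, θ1=180°, θ2=180°]
t=3 rotate(2, 180) ⇒ [θ0=180°, θ1=180°, θ2=0°]

[θ0=180°, θ1=180°, θ2=0°]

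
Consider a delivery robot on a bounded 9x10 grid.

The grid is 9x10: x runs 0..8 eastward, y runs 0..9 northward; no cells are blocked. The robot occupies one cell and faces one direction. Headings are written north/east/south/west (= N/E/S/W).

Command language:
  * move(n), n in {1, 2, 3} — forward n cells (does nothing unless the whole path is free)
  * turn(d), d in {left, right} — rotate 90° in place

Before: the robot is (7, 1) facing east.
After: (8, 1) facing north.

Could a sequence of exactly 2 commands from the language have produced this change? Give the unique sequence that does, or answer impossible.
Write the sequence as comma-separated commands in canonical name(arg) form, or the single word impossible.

move(1), turn(left)

key: cell and facing (now N) both changed — the 2 commands mix motion and turning
t0: (7, 1) facing east
1. move(1) → (8, 1) facing east
2. turn(left) → (8, 1) facing north
all 25 alternatives checked — unique.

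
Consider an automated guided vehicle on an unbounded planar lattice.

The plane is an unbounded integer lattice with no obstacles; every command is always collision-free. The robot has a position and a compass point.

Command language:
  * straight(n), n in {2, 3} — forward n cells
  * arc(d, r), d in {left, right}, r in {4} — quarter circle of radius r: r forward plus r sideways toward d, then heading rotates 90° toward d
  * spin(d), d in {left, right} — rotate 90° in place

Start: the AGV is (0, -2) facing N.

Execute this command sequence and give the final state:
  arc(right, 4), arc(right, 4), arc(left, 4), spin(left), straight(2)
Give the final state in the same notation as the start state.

(12, -4) facing N

from: (0, -2) facing N
1. arc(right, 4) → (4, 2) facing E
2. arc(right, 4) → (8, -2) facing S
3. arc(left, 4) → (12, -6) facing E
4. spin(left) → (12, -6) facing N
5. straight(2) → (12, -4) facing N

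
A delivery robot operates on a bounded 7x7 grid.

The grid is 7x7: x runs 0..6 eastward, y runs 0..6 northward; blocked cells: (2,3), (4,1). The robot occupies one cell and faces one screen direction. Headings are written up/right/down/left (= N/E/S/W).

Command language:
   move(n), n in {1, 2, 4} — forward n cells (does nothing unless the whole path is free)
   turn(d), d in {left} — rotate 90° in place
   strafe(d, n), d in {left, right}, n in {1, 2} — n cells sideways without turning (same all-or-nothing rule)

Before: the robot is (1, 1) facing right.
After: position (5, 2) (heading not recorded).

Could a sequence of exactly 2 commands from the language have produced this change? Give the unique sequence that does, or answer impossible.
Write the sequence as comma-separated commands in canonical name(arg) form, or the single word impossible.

key: running move(4) before strafe(left, 1) would end elsewhere — order is forced
from: (1, 1) facing right
[1] after strafe(left, 1): (1, 2) facing right
[2] after move(4): (5, 2) facing right
uniquely the one of 64 2-step routes that fits.

strafe(left, 1), move(4)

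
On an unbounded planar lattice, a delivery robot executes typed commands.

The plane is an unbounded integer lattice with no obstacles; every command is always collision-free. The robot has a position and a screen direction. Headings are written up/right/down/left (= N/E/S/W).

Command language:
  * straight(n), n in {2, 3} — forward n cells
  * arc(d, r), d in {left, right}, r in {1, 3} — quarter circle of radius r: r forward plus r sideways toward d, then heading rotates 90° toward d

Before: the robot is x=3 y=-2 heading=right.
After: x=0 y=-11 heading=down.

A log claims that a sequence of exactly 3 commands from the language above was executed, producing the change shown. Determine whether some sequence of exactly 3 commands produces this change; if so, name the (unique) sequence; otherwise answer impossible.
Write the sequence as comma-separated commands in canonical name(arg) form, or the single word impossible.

arc(right, 3), arc(right, 3), arc(left, 3)

key: position moved to (0,-11) AND the heading swung to S — translation plus rotation needed
initial: x=3 y=-2 heading=right
[1] after arc(right, 3): x=6 y=-5 heading=down
[2] after arc(right, 3): x=3 y=-8 heading=left
[3] after arc(left, 3): x=0 y=-11 heading=down
no other 3-command option fits: unique.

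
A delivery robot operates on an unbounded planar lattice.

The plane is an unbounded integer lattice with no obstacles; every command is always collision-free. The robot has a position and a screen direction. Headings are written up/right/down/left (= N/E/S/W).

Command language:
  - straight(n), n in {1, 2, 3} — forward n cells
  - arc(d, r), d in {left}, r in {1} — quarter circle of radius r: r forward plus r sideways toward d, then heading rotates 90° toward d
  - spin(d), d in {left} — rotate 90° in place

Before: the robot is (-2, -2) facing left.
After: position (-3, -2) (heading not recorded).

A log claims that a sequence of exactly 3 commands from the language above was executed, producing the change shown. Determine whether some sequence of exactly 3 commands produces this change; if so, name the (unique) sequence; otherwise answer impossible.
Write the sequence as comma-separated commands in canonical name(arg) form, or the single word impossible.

straight(1), spin(left), spin(left)

key: running spin(left) before straight(1) would end elsewhere — order is forced
t0: (-2, -2) facing left
1. straight(1) → (-3, -2) facing left
2. spin(left) → (-3, -2) facing down
3. spin(left) → (-3, -2) facing right
all 125 alternatives checked — unique.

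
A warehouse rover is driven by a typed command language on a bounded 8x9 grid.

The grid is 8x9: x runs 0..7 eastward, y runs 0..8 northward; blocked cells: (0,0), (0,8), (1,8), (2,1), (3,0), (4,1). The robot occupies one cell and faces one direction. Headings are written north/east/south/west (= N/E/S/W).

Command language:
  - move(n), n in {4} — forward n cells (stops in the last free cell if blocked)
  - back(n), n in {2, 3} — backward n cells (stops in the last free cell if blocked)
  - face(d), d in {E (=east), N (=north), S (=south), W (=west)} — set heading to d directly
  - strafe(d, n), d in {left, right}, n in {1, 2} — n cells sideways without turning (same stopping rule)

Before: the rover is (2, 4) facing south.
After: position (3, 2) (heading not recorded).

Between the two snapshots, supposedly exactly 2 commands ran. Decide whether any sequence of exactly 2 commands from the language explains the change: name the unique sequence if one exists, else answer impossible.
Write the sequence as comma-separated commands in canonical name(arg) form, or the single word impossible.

move(4), strafe(left, 1)

key: move(4) is stopped early by the blocked cell at (2,1)
begin: (2, 4) facing south
step 1 (move(4)): (2, 2) facing south
step 2 (strafe(left, 1)): (3, 2) facing south
all 121 alternatives checked — unique.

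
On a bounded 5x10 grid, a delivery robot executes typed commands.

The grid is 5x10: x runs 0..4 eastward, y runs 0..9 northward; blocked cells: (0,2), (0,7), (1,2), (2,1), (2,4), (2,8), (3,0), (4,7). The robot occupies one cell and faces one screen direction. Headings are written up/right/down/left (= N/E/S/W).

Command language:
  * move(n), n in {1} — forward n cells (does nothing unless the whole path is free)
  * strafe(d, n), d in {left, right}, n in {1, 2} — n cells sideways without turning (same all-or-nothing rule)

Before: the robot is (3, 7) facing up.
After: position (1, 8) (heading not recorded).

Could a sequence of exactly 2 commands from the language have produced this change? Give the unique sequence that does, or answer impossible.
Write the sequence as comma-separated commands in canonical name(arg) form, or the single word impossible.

strafe(left, 2), move(1)

key: order matters: swapping strafe(left, 2) and move(1) lands elsewhere
start: (3, 7) facing up
[1] after strafe(left, 2): (1, 7) facing up
[2] after move(1): (1, 8) facing up
all 25 alternatives checked — unique.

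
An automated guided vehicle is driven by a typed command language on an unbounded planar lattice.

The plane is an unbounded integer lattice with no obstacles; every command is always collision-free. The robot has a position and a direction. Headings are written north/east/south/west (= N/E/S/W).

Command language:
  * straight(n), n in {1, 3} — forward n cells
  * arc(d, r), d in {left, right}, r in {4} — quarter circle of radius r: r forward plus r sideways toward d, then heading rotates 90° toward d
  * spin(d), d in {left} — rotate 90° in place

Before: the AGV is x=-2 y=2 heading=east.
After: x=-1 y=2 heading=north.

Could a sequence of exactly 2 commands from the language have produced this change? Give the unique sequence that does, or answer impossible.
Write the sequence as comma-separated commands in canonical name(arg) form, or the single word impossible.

straight(1), spin(left)

key: order matters: swapping straight(1) and spin(left) lands elsewhere
start: x=-2 y=2 heading=east
1. straight(1) → x=-1 y=2 heading=east
2. spin(left) → x=-1 y=2 heading=north
no other 2-command option fits: unique.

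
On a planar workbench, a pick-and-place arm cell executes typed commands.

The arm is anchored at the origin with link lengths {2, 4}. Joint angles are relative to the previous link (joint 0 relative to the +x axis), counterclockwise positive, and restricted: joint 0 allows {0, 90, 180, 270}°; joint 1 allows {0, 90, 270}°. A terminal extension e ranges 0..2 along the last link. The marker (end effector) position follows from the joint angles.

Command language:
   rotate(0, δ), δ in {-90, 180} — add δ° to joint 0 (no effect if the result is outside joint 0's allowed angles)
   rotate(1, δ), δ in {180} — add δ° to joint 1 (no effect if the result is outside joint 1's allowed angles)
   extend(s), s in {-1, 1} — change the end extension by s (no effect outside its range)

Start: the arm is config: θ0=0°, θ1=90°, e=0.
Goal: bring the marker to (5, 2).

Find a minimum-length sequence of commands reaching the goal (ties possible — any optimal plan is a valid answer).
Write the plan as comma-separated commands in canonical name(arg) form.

from: config: θ0=0°, θ1=90°, e=0
[1] after rotate(0, -90): config: θ0=270°, θ1=90°, e=0
[2] after rotate(1, 180): config: θ0=270°, θ1=270°, e=0
[3] after extend(1): config: θ0=270°, θ1=270°, e=1
[4] after rotate(0, 180): config: θ0=90°, θ1=270°, e=1
nothing shorter than 4 reaches the goal.

rotate(0, -90), rotate(1, 180), extend(1), rotate(0, 180)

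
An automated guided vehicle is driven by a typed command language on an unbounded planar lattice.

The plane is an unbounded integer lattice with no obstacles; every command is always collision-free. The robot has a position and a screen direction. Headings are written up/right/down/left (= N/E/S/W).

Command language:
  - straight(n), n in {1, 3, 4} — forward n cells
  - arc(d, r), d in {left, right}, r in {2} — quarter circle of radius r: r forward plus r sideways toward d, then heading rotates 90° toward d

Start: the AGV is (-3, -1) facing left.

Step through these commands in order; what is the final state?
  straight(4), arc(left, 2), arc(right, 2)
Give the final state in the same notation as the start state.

start: (-3, -1) facing left
1. straight(4) → (-7, -1) facing left
2. arc(left, 2) → (-9, -3) facing down
3. arc(right, 2) → (-11, -5) facing left

(-11, -5) facing left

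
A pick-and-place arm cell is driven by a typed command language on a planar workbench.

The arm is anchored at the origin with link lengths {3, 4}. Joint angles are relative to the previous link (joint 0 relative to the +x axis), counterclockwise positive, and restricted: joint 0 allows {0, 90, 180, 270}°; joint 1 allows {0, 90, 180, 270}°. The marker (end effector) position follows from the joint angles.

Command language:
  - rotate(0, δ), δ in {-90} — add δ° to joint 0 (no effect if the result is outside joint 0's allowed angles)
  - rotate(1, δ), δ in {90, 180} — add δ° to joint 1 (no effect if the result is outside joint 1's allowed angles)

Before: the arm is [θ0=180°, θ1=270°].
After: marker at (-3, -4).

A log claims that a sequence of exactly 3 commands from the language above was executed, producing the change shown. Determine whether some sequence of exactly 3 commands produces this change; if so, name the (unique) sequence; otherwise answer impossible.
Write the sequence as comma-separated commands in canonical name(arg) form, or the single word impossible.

start: [θ0=180°, θ1=270°]
t=1 rotate(1, 180) ⇒ [θ0=180°, θ1=90°]
t=2 rotate(1, 180) ⇒ [θ0=180°, θ1=270°]
t=3 rotate(1, 180) ⇒ [θ0=180°, θ1=90°]
all 27 alternatives checked — unique.

rotate(1, 180), rotate(1, 180), rotate(1, 180)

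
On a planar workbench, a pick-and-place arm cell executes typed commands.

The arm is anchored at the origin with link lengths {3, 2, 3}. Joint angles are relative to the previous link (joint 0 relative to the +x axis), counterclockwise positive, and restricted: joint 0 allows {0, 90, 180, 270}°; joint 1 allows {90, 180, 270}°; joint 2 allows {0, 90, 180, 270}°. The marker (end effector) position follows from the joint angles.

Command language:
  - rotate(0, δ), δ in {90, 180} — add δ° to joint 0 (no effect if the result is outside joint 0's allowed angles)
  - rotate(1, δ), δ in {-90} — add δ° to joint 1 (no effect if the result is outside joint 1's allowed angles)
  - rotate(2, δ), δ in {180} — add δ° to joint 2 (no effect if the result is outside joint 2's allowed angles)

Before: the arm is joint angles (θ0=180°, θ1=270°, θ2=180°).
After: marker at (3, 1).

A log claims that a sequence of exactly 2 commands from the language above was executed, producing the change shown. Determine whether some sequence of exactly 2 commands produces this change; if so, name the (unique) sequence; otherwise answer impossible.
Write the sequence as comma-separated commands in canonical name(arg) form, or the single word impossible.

start: joint angles (θ0=180°, θ1=270°, θ2=180°)
[1] after rotate(0, 90): joint angles (θ0=270°, θ1=270°, θ2=180°)
[2] after rotate(0, 90): joint angles (θ0=0°, θ1=270°, θ2=180°)
all 16 alternatives checked — unique.

rotate(0, 90), rotate(0, 90)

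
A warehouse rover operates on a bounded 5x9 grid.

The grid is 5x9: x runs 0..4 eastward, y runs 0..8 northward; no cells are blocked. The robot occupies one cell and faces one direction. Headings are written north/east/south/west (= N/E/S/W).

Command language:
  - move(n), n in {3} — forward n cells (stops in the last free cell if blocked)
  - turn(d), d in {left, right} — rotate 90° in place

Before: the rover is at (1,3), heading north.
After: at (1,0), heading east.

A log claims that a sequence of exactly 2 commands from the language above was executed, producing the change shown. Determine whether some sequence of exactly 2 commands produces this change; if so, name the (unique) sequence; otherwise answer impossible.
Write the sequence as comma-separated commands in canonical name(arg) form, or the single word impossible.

impossible

checked all 2-command options: none fits.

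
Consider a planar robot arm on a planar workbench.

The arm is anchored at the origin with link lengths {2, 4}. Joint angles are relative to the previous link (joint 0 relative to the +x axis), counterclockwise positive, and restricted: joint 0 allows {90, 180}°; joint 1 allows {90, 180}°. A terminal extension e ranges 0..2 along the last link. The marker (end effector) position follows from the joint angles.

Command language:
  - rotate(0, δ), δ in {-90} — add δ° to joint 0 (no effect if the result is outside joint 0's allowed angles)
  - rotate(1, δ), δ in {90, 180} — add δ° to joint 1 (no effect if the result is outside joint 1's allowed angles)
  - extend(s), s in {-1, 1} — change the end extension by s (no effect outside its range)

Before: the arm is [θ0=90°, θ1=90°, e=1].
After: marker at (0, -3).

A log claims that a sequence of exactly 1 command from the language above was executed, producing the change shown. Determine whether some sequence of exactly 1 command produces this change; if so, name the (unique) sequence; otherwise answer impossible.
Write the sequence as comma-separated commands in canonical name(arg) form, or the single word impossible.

rotate(1, 90)

t0: [θ0=90°, θ1=90°, e=1]
[1] after rotate(1, 90): [θ0=90°, θ1=180°, e=1]
all 5 alternatives checked — unique.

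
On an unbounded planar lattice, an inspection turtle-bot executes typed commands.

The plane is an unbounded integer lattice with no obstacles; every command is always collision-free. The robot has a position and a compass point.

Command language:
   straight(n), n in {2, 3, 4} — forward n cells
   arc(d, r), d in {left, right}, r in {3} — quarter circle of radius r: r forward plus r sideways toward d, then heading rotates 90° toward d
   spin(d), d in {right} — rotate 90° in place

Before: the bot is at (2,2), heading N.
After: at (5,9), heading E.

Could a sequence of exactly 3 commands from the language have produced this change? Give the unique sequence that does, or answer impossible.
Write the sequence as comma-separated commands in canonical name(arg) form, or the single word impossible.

key: cell and facing (now E) both changed — the 3 commands mix motion and turning
start: at (2,2), heading N
[1] after straight(2): at (2,4), heading N
[2] after straight(2): at (2,6), heading N
[3] after arc(right, 3): at (5,9), heading E
no rival 3-sequence matches.

straight(2), straight(2), arc(right, 3)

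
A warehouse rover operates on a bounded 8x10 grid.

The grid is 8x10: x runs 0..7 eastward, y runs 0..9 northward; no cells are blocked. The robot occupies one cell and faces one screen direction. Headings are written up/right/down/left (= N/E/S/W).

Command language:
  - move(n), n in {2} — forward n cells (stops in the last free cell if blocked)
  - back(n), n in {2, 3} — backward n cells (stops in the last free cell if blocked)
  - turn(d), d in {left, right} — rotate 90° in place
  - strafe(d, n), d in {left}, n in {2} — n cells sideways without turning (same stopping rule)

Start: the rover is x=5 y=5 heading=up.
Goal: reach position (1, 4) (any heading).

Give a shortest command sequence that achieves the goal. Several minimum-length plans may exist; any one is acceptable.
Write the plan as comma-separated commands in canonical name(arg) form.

from: x=5 y=5 heading=up
step 1 (strafe(left, 2)): x=3 y=5 heading=up
step 2 (strafe(left, 2)): x=1 y=5 heading=up
step 3 (back(3)): x=1 y=2 heading=up
step 4 (move(2)): x=1 y=4 heading=up
nothing shorter than 4 reaches the goal.

strafe(left, 2), strafe(left, 2), back(3), move(2)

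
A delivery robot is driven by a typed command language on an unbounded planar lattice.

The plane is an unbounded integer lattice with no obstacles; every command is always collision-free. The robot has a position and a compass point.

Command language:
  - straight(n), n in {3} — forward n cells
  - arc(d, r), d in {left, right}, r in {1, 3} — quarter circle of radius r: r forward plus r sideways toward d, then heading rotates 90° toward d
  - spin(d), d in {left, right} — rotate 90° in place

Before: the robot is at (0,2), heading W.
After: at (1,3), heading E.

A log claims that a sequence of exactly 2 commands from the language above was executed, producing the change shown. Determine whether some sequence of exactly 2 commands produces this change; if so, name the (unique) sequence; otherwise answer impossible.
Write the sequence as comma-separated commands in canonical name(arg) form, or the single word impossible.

spin(right), arc(right, 1)

key: order matters: swapping spin(right) and arc(right, 1) lands elsewhere
begin: at (0,2), heading W
t=1 spin(right) ⇒ at (0,2), heading N
t=2 arc(right, 1) ⇒ at (1,3), heading E
no other 2-command option fits: unique.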